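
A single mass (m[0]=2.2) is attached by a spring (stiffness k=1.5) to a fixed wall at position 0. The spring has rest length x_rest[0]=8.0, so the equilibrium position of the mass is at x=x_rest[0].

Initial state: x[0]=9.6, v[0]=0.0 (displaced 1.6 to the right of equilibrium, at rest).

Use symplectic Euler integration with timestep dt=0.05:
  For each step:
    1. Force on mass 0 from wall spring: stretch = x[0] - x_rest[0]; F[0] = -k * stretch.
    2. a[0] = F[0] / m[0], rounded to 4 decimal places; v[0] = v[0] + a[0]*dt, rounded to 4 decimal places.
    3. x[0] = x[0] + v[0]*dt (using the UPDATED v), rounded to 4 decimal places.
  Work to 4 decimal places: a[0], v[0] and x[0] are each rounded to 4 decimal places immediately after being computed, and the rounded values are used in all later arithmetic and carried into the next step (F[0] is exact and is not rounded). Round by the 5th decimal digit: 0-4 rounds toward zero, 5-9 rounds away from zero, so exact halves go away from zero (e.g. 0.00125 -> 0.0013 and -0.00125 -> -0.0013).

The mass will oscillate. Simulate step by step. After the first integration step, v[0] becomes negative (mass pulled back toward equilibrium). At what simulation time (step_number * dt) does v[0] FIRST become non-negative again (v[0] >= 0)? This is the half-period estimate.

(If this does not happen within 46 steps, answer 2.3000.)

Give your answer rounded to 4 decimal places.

Answer: 2.3000

Derivation:
Step 0: x=[9.6000] v=[0.0000]
Step 1: x=[9.5973] v=[-0.0545]
Step 2: x=[9.5919] v=[-0.1090]
Step 3: x=[9.5837] v=[-0.1633]
Step 4: x=[9.5728] v=[-0.2173]
Step 5: x=[9.5593] v=[-0.2709]
Step 6: x=[9.5431] v=[-0.3241]
Step 7: x=[9.5243] v=[-0.3767]
Step 8: x=[9.5029] v=[-0.4287]
Step 9: x=[9.4789] v=[-0.4799]
Step 10: x=[9.4524] v=[-0.5303]
Step 11: x=[9.4234] v=[-0.5798]
Step 12: x=[9.3920] v=[-0.6283]
Step 13: x=[9.3582] v=[-0.6758]
Step 14: x=[9.3221] v=[-0.7221]
Step 15: x=[9.2837] v=[-0.7672]
Step 16: x=[9.2432] v=[-0.8110]
Step 17: x=[9.2005] v=[-0.8534]
Step 18: x=[9.1558] v=[-0.8943]
Step 19: x=[9.1091] v=[-0.9337]
Step 20: x=[9.0605] v=[-0.9715]
Step 21: x=[9.0101] v=[-1.0077]
Step 22: x=[8.9580] v=[-1.0421]
Step 23: x=[8.9043] v=[-1.0748]
Step 24: x=[8.8490] v=[-1.1056]
Step 25: x=[8.7923] v=[-1.1345]
Step 26: x=[8.7342] v=[-1.1615]
Step 27: x=[8.6749] v=[-1.1865]
Step 28: x=[8.6144] v=[-1.2095]
Step 29: x=[8.5529] v=[-1.2304]
Step 30: x=[8.4904] v=[-1.2493]
Step 31: x=[8.4271] v=[-1.2660]
Step 32: x=[8.3631] v=[-1.2806]
Step 33: x=[8.2985] v=[-1.2930]
Step 34: x=[8.2333] v=[-1.3032]
Step 35: x=[8.1677] v=[-1.3112]
Step 36: x=[8.1019] v=[-1.3169]
Step 37: x=[8.0359] v=[-1.3204]
Step 38: x=[7.9698] v=[-1.3216]
Step 39: x=[7.9038] v=[-1.3206]
Step 40: x=[7.8379] v=[-1.3173]
Step 41: x=[7.7723] v=[-1.3118]
Step 42: x=[7.7071] v=[-1.3040]
Step 43: x=[7.6424] v=[-1.2940]
Step 44: x=[7.5783] v=[-1.2818]
Step 45: x=[7.5149] v=[-1.2674]
Step 46: x=[7.4524] v=[-1.2509]
v[0] did not become non-negative within 46 steps; using fallback time=2.3000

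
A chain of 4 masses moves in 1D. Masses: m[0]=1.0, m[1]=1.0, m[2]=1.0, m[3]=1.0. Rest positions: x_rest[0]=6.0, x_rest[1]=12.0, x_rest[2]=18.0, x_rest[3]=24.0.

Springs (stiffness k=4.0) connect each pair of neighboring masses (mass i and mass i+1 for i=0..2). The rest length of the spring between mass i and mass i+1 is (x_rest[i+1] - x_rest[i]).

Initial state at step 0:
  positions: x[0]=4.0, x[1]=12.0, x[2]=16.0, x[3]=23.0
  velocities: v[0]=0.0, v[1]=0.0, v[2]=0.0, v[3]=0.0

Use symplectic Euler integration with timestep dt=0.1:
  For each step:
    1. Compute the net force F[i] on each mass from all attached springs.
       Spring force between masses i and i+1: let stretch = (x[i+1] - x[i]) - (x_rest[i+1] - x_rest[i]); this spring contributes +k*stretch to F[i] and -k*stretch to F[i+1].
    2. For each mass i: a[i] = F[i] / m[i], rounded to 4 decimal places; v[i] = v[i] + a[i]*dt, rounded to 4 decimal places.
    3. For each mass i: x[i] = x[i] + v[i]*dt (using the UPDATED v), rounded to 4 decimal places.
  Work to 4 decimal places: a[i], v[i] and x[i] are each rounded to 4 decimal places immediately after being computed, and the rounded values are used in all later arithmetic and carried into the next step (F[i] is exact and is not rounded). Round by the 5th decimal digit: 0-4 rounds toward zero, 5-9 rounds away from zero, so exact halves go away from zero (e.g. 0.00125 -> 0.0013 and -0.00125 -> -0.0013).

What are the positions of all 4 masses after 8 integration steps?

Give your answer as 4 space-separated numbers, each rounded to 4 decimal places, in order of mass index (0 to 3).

Answer: 5.3530 9.5054 17.6180 22.5235

Derivation:
Step 0: x=[4.0000 12.0000 16.0000 23.0000] v=[0.0000 0.0000 0.0000 0.0000]
Step 1: x=[4.0800 11.8400 16.1200 22.9600] v=[0.8000 -1.6000 1.2000 -0.4000]
Step 2: x=[4.2304 11.5408 16.3424 22.8864] v=[1.5040 -2.9920 2.2240 -0.7360]
Step 3: x=[4.4332 11.1413 16.6345 22.7910] v=[2.0282 -3.9955 2.9210 -0.9536]
Step 4: x=[4.6643 10.6932 16.9531 22.6894] v=[2.3114 -4.4815 3.1863 -1.0162]
Step 5: x=[4.8966 10.2543 17.2508 22.5983] v=[2.3230 -4.3891 2.9769 -0.9107]
Step 6: x=[5.1032 9.8809 17.4825 22.5333] v=[2.0661 -3.7336 2.3173 -0.6497]
Step 7: x=[5.2609 9.6205 17.6122 22.5063] v=[1.5772 -2.6040 1.2970 -0.2700]
Step 8: x=[5.3530 9.5054 17.6180 22.5235] v=[0.9210 -1.1512 0.0580 0.1724]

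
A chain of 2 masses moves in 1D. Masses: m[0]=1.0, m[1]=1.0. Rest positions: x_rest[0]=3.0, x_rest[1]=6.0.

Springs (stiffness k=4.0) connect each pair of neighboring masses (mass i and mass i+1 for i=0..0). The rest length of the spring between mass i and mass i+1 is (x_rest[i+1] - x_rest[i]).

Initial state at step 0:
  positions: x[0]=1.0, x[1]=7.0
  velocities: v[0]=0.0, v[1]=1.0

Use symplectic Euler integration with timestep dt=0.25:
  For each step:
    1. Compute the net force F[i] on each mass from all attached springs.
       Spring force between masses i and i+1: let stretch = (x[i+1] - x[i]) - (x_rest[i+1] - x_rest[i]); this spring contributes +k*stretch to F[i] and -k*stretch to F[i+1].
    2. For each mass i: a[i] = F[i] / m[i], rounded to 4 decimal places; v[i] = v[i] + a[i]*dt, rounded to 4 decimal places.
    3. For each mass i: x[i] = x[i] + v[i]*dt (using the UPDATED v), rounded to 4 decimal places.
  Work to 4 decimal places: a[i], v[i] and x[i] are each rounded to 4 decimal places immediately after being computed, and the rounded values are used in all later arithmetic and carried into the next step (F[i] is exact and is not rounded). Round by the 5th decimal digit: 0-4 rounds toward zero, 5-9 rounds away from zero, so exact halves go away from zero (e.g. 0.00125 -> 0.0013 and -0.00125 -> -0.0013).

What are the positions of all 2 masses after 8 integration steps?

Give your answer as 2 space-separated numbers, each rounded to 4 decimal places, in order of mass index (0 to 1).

Step 0: x=[1.0000 7.0000] v=[0.0000 1.0000]
Step 1: x=[1.7500 6.5000] v=[3.0000 -2.0000]
Step 2: x=[2.9375 5.5625] v=[4.7500 -3.7500]
Step 3: x=[4.0313 4.7188] v=[4.3750 -3.3750]
Step 4: x=[4.5469 4.4532] v=[2.0625 -1.0625]
Step 5: x=[4.2891 4.9610] v=[-1.0312 2.0312]
Step 6: x=[3.4493 6.0508] v=[-3.3593 4.3593]
Step 7: x=[2.5099 7.2403] v=[-3.7578 4.7578]
Step 8: x=[2.0031 7.9972] v=[-2.0274 3.0274]

Answer: 2.0031 7.9972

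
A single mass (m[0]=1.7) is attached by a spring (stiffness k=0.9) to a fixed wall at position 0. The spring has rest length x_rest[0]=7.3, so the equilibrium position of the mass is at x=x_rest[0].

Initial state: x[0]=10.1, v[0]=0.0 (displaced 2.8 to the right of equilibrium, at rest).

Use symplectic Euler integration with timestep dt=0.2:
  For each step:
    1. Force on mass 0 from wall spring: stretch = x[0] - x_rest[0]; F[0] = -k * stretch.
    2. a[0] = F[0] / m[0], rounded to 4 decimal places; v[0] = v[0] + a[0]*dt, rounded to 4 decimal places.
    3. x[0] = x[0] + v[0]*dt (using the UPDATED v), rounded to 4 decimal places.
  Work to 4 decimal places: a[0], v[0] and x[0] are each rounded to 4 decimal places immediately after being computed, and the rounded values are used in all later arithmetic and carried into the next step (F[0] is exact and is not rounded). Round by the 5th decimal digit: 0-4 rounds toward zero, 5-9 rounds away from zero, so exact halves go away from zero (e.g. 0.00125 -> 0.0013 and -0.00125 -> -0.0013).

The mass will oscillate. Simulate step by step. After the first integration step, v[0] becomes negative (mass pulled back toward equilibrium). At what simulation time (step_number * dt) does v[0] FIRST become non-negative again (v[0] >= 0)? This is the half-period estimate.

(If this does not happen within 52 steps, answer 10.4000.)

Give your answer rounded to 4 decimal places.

Answer: 4.4000

Derivation:
Step 0: x=[10.1000] v=[0.0000]
Step 1: x=[10.0407] v=[-0.2965]
Step 2: x=[9.9234] v=[-0.5867]
Step 3: x=[9.7505] v=[-0.8645]
Step 4: x=[9.5257] v=[-1.1240]
Step 5: x=[9.2538] v=[-1.3597]
Step 6: x=[8.9405] v=[-1.5666]
Step 7: x=[8.5924] v=[-1.7403]
Step 8: x=[8.2170] v=[-1.8771]
Step 9: x=[7.8222] v=[-1.9742]
Step 10: x=[7.4163] v=[-2.0295]
Step 11: x=[7.0079] v=[-2.0418]
Step 12: x=[6.6057] v=[-2.0109]
Step 13: x=[6.2182] v=[-1.9374]
Step 14: x=[5.8536] v=[-1.8229]
Step 15: x=[5.5196] v=[-1.6698]
Step 16: x=[5.2233] v=[-1.4813]
Step 17: x=[4.9710] v=[-1.2614]
Step 18: x=[4.7680] v=[-1.0148]
Step 19: x=[4.6187] v=[-0.7467]
Step 20: x=[4.5261] v=[-0.4628]
Step 21: x=[4.4923] v=[-0.1691]
Step 22: x=[4.5179] v=[0.1282]
First v>=0 after going negative at step 22, time=4.4000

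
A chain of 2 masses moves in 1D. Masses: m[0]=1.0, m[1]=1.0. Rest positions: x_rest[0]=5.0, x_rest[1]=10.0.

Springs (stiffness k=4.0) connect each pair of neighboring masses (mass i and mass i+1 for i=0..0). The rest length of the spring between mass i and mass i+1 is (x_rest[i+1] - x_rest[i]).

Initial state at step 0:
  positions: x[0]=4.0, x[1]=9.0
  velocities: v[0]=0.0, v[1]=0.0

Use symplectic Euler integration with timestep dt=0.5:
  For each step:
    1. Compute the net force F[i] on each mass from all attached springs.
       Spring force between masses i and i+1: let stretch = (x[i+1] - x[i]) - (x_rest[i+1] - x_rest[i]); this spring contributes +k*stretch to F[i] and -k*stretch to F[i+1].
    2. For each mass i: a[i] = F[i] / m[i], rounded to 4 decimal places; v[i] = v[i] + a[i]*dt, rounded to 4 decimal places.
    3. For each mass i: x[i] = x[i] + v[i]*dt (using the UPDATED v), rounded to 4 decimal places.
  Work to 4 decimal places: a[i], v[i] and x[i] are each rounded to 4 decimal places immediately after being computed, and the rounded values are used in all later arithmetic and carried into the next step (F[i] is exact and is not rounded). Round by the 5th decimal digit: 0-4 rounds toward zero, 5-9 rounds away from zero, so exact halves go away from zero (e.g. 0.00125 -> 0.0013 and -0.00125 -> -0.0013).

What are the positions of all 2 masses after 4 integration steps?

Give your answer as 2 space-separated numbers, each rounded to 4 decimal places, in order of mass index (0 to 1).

Answer: 4.0000 9.0000

Derivation:
Step 0: x=[4.0000 9.0000] v=[0.0000 0.0000]
Step 1: x=[4.0000 9.0000] v=[0.0000 0.0000]
Step 2: x=[4.0000 9.0000] v=[0.0000 0.0000]
Step 3: x=[4.0000 9.0000] v=[0.0000 0.0000]
Step 4: x=[4.0000 9.0000] v=[0.0000 0.0000]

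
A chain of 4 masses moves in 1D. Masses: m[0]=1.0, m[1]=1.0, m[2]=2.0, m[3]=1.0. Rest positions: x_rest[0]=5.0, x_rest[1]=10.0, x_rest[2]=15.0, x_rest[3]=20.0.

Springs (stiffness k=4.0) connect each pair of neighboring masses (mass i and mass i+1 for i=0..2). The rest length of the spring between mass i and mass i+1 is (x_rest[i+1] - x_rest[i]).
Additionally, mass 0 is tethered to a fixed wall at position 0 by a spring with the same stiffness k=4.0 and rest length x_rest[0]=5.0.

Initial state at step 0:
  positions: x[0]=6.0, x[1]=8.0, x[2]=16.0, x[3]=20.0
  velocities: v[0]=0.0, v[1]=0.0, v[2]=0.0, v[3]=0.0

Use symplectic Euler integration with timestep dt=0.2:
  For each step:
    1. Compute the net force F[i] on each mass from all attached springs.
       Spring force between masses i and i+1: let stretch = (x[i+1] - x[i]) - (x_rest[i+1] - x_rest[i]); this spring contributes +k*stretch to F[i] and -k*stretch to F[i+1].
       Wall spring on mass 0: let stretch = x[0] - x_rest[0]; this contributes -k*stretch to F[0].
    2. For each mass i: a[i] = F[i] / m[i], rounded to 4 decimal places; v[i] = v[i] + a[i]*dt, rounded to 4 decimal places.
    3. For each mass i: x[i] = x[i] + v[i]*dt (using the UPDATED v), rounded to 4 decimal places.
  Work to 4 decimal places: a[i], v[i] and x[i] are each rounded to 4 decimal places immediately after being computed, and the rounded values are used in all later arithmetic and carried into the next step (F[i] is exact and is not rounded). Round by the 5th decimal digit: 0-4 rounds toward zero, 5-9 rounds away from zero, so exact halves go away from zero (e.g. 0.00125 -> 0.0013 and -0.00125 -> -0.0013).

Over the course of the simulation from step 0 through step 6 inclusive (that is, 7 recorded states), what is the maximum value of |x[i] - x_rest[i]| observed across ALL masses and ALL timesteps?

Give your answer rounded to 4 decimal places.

Step 0: x=[6.0000 8.0000 16.0000 20.0000] v=[0.0000 0.0000 0.0000 0.0000]
Step 1: x=[5.3600 8.9600 15.6800 20.1600] v=[-3.2000 4.8000 -1.6000 0.8000]
Step 2: x=[4.4384 10.4192 15.1808 20.4032] v=[-4.6080 7.2960 -2.4960 1.2160]
Step 3: x=[3.7636 11.6833 14.7185 20.6108] v=[-3.3741 6.3206 -2.3117 1.0381]
Step 4: x=[3.7538 12.1659 14.4847 20.6757] v=[-0.0492 2.4130 -1.1689 0.3243]
Step 5: x=[4.4893 11.6736 14.5607 20.5500] v=[3.6774 -2.4616 0.3800 -0.6285]
Step 6: x=[5.6560 10.4937 14.8849 20.2660] v=[5.8334 -5.8994 1.6209 -1.4199]
Max displacement = 2.1659

Answer: 2.1659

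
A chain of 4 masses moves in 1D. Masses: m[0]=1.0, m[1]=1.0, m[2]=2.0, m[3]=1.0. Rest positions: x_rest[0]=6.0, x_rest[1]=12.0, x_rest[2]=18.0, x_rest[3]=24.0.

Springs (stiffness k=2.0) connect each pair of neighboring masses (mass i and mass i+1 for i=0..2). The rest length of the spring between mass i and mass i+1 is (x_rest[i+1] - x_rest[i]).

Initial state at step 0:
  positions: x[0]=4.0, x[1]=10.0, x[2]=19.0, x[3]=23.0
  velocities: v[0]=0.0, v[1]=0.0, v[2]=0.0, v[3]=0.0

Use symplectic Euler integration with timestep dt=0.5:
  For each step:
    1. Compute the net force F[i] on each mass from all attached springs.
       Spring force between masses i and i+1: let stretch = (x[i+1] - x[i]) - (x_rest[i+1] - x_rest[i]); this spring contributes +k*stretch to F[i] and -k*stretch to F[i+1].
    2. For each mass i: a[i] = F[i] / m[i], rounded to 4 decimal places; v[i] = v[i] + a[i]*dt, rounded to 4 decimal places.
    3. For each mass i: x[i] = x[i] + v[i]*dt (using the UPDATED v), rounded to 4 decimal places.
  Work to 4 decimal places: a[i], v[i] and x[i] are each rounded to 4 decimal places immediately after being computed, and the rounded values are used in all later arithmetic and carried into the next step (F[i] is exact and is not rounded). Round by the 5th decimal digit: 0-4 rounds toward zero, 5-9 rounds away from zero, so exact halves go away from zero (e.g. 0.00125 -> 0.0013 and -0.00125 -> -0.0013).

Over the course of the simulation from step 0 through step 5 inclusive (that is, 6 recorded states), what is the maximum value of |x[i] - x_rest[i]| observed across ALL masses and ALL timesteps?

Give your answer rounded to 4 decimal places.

Step 0: x=[4.0000 10.0000 19.0000 23.0000] v=[0.0000 0.0000 0.0000 0.0000]
Step 1: x=[4.0000 11.5000 17.7500 24.0000] v=[0.0000 3.0000 -2.5000 2.0000]
Step 2: x=[4.7500 12.3750 16.5000 24.8750] v=[1.5000 1.7500 -2.5000 1.7500]
Step 3: x=[6.3125 11.5000 16.3125 24.5625] v=[3.1250 -1.7500 -0.3750 -0.6250]
Step 4: x=[7.4688 10.4375 16.9844 23.1250] v=[2.3125 -2.1250 1.3438 -2.8750]
Step 5: x=[7.1094 11.1641 17.5548 21.6172] v=[-0.7188 1.4532 1.1407 -3.0156]
Max displacement = 2.3828

Answer: 2.3828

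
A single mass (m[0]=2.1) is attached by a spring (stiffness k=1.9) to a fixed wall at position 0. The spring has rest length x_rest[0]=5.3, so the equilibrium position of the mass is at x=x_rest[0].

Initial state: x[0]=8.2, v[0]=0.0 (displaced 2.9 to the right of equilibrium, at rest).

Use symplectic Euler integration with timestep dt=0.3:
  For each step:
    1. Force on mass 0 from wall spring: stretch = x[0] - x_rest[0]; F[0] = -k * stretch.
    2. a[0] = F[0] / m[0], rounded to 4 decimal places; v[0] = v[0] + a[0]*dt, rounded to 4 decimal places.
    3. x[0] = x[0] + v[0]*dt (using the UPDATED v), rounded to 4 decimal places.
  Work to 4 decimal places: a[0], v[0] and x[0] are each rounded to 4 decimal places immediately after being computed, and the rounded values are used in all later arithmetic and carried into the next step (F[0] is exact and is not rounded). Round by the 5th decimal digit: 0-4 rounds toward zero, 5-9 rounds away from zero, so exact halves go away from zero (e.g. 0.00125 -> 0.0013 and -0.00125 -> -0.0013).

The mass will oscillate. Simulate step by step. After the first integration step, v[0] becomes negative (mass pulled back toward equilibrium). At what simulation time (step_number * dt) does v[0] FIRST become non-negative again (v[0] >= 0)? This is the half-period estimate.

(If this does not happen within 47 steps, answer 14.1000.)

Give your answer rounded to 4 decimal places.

Step 0: x=[8.2000] v=[0.0000]
Step 1: x=[7.9639] v=[-0.7871]
Step 2: x=[7.5108] v=[-1.5102]
Step 3: x=[6.8777] v=[-2.1103]
Step 4: x=[6.1162] v=[-2.5385]
Step 5: x=[5.2882] v=[-2.7601]
Step 6: x=[4.4611] v=[-2.7569]
Step 7: x=[3.7023] v=[-2.5292]
Step 8: x=[3.0736] v=[-2.0956]
Step 9: x=[2.6262] v=[-1.4913]
Step 10: x=[2.3966] v=[-0.7655]
Step 11: x=[2.4034] v=[0.0226]
First v>=0 after going negative at step 11, time=3.3000

Answer: 3.3000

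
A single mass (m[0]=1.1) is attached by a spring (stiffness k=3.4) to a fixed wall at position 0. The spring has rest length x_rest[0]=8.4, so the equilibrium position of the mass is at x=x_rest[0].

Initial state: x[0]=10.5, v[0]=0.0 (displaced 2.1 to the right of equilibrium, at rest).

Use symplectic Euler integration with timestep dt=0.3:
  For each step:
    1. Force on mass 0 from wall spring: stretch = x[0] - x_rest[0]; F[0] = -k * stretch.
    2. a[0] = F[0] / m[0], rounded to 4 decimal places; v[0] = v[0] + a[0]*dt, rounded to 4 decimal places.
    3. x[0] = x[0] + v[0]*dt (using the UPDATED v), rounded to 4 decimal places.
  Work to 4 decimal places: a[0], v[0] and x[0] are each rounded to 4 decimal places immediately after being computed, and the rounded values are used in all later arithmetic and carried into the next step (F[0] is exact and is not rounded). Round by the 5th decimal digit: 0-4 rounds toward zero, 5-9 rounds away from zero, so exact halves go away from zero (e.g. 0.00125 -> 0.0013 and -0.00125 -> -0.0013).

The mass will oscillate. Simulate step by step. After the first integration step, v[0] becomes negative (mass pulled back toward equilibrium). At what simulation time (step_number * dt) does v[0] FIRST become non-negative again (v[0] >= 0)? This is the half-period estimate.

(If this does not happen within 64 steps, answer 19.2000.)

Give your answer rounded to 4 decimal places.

Answer: 1.8000

Derivation:
Step 0: x=[10.5000] v=[0.0000]
Step 1: x=[9.9158] v=[-1.9473]
Step 2: x=[8.9099] v=[-3.3529]
Step 3: x=[7.7622] v=[-3.8257]
Step 4: x=[6.7919] v=[-3.2343]
Step 5: x=[6.2689] v=[-1.7432]
Step 6: x=[6.3388] v=[0.2329]
First v>=0 after going negative at step 6, time=1.8000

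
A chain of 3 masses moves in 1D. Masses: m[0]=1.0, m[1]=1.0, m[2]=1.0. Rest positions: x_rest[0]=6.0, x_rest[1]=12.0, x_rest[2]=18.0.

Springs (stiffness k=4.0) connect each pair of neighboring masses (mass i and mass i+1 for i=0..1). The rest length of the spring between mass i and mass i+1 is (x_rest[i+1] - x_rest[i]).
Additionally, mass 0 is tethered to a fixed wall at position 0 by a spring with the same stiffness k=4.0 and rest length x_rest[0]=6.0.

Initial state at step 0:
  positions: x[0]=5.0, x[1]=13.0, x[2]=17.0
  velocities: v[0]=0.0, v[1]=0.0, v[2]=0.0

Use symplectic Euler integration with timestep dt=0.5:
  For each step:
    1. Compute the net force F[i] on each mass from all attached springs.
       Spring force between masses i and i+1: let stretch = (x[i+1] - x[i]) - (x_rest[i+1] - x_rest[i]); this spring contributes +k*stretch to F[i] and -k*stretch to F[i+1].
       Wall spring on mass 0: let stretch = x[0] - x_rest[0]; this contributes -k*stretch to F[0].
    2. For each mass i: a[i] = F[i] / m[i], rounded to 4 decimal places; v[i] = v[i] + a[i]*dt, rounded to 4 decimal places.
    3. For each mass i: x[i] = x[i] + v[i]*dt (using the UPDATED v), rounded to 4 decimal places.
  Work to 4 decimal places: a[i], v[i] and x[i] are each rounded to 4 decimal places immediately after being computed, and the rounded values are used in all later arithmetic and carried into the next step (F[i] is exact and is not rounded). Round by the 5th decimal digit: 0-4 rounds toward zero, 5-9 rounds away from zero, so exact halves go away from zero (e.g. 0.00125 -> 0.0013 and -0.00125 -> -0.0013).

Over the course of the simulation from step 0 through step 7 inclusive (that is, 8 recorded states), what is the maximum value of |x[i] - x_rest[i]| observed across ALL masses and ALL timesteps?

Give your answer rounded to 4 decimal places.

Step 0: x=[5.0000 13.0000 17.0000] v=[0.0000 0.0000 0.0000]
Step 1: x=[8.0000 9.0000 19.0000] v=[6.0000 -8.0000 4.0000]
Step 2: x=[4.0000 14.0000 17.0000] v=[-8.0000 10.0000 -4.0000]
Step 3: x=[6.0000 12.0000 18.0000] v=[4.0000 -4.0000 2.0000]
Step 4: x=[8.0000 10.0000 19.0000] v=[4.0000 -4.0000 2.0000]
Step 5: x=[4.0000 15.0000 17.0000] v=[-8.0000 10.0000 -4.0000]
Step 6: x=[7.0000 11.0000 19.0000] v=[6.0000 -8.0000 4.0000]
Step 7: x=[7.0000 11.0000 19.0000] v=[0.0000 0.0000 0.0000]
Max displacement = 3.0000

Answer: 3.0000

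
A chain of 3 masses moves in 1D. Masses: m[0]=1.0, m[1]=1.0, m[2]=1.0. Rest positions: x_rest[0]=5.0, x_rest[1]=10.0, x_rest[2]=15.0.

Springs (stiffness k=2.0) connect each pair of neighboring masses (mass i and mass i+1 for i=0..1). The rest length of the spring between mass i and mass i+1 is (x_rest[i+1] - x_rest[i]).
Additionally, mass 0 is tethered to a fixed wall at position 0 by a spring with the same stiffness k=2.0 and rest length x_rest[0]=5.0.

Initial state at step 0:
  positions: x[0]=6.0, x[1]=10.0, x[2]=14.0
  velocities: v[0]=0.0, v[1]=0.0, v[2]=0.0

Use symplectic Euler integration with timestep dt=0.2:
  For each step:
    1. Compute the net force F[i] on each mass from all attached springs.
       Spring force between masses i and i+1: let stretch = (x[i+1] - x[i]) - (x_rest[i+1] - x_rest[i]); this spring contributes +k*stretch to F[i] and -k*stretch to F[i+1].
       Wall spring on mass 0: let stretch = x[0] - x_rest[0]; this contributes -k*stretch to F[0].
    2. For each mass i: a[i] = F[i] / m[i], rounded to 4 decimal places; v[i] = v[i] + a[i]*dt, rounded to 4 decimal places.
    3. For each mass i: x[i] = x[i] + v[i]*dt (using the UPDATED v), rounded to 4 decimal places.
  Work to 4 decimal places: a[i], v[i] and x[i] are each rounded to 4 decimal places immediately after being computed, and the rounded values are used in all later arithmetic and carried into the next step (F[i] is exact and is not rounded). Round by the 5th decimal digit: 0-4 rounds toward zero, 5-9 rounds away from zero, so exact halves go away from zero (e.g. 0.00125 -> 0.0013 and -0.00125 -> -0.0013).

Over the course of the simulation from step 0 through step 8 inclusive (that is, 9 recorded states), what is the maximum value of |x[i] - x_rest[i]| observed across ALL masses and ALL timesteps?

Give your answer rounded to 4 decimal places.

Answer: 1.1030

Derivation:
Step 0: x=[6.0000 10.0000 14.0000] v=[0.0000 0.0000 0.0000]
Step 1: x=[5.8400 10.0000 14.0800] v=[-0.8000 0.0000 0.4000]
Step 2: x=[5.5456 9.9936 14.2336] v=[-1.4720 -0.0320 0.7680]
Step 3: x=[5.1634 9.9706 14.4480] v=[-1.9110 -0.1152 1.0720]
Step 4: x=[4.7527 9.9212 14.7042] v=[-2.0535 -0.2471 1.2810]
Step 5: x=[4.3753 9.8409 14.9778] v=[-1.8872 -0.4013 1.3678]
Step 6: x=[4.0851 9.7343 15.2404] v=[-1.4511 -0.5328 1.3130]
Step 7: x=[3.9200 9.6163 15.4625] v=[-0.8255 -0.5900 1.1106]
Step 8: x=[3.8970 9.5103 15.6169] v=[-0.1150 -0.5300 0.7721]
Max displacement = 1.1030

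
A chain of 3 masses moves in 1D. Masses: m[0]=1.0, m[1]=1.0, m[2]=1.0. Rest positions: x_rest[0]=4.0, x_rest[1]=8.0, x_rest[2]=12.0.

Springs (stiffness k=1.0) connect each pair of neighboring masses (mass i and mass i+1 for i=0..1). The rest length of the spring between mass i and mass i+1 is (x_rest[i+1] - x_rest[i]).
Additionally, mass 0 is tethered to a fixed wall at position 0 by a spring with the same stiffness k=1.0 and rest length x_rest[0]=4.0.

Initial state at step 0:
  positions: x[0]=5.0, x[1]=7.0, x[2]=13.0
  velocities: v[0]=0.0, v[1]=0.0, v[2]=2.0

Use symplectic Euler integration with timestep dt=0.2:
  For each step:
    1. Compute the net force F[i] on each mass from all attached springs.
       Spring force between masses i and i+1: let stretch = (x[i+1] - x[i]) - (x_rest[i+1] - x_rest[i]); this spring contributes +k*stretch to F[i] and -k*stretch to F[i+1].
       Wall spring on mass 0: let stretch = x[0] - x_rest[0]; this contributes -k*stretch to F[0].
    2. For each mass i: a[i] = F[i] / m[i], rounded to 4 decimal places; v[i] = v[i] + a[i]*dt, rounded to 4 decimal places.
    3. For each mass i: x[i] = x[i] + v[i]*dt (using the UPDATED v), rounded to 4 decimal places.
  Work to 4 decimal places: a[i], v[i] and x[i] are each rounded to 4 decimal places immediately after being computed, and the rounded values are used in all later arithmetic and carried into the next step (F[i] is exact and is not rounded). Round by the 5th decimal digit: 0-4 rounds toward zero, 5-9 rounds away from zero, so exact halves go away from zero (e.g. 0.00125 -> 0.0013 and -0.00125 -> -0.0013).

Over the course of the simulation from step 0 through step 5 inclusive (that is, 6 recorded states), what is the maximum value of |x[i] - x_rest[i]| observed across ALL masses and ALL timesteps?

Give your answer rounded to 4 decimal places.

Answer: 1.8092

Derivation:
Step 0: x=[5.0000 7.0000 13.0000] v=[0.0000 0.0000 2.0000]
Step 1: x=[4.8800 7.1600 13.3200] v=[-0.6000 0.8000 1.6000]
Step 2: x=[4.6560 7.4752 13.5536] v=[-1.1200 1.5760 1.1680]
Step 3: x=[4.3585 7.9208 13.7041] v=[-1.4874 2.2278 0.7523]
Step 4: x=[4.0292 8.4552 13.7832] v=[-1.6466 2.6720 0.3956]
Step 5: x=[3.7158 9.0257 13.8092] v=[-1.5672 2.8524 0.1300]
Max displacement = 1.8092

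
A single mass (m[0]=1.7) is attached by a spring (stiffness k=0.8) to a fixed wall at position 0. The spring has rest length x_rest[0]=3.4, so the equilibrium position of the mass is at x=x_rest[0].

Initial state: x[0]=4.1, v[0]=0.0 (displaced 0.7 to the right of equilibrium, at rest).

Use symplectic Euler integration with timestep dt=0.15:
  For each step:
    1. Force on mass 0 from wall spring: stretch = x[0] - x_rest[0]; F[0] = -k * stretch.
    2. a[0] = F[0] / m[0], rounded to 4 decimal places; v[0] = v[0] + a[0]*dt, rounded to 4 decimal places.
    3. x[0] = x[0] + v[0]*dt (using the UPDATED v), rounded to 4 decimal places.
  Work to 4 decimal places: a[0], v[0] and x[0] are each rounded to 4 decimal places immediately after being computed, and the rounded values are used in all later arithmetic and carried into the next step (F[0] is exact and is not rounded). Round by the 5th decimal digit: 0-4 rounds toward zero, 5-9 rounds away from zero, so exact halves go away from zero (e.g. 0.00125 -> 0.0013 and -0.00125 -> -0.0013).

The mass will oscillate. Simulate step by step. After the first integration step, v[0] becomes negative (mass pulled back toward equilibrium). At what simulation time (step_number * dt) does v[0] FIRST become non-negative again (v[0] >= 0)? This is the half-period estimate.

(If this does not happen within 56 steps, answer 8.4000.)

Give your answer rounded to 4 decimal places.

Step 0: x=[4.1000] v=[0.0000]
Step 1: x=[4.0926] v=[-0.0494]
Step 2: x=[4.0779] v=[-0.0983]
Step 3: x=[4.0560] v=[-0.1462]
Step 4: x=[4.0271] v=[-0.1925]
Step 5: x=[3.9916] v=[-0.2368]
Step 6: x=[3.9498] v=[-0.2786]
Step 7: x=[3.9022] v=[-0.3174]
Step 8: x=[3.8493] v=[-0.3528]
Step 9: x=[3.7916] v=[-0.3845]
Step 10: x=[3.7298] v=[-0.4121]
Step 11: x=[3.6645] v=[-0.4354]
Step 12: x=[3.5964] v=[-0.4541]
Step 13: x=[3.5262] v=[-0.4680]
Step 14: x=[3.4547] v=[-0.4769]
Step 15: x=[3.3826] v=[-0.4808]
Step 16: x=[3.3107] v=[-0.4796]
Step 17: x=[3.2397] v=[-0.4733]
Step 18: x=[3.1704] v=[-0.4620]
Step 19: x=[3.1035] v=[-0.4458]
Step 20: x=[3.0398] v=[-0.4249]
Step 21: x=[2.9799] v=[-0.3995]
Step 22: x=[2.9244] v=[-0.3698]
Step 23: x=[2.8740] v=[-0.3362]
Step 24: x=[2.8291] v=[-0.2991]
Step 25: x=[2.7903] v=[-0.2588]
Step 26: x=[2.7579] v=[-0.2158]
Step 27: x=[2.7323] v=[-0.1705]
Step 28: x=[2.7138] v=[-0.1234]
Step 29: x=[2.7026] v=[-0.0750]
Step 30: x=[2.6987] v=[-0.0258]
Step 31: x=[2.7023] v=[0.0237]
First v>=0 after going negative at step 31, time=4.6500

Answer: 4.6500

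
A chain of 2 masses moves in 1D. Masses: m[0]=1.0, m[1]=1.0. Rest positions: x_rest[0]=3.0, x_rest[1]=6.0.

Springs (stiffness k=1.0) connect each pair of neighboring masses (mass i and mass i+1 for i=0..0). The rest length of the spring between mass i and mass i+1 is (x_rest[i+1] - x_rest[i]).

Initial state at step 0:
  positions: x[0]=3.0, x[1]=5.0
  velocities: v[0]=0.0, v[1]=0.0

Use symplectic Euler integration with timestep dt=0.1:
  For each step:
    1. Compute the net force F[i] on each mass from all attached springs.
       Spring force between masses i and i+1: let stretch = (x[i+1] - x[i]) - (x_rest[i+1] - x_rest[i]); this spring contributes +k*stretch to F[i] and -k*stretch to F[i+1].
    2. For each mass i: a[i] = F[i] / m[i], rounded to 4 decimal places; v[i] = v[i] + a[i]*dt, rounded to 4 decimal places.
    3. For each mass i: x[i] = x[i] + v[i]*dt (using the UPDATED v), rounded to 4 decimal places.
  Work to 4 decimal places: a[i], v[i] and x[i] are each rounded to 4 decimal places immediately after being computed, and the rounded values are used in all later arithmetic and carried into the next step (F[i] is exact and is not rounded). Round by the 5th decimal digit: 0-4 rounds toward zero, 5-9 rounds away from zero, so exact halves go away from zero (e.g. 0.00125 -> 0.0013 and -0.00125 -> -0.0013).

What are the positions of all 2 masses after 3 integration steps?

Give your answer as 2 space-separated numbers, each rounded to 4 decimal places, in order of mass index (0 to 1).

Answer: 2.9410 5.0590

Derivation:
Step 0: x=[3.0000 5.0000] v=[0.0000 0.0000]
Step 1: x=[2.9900 5.0100] v=[-0.1000 0.1000]
Step 2: x=[2.9702 5.0298] v=[-0.1980 0.1980]
Step 3: x=[2.9410 5.0590] v=[-0.2920 0.2920]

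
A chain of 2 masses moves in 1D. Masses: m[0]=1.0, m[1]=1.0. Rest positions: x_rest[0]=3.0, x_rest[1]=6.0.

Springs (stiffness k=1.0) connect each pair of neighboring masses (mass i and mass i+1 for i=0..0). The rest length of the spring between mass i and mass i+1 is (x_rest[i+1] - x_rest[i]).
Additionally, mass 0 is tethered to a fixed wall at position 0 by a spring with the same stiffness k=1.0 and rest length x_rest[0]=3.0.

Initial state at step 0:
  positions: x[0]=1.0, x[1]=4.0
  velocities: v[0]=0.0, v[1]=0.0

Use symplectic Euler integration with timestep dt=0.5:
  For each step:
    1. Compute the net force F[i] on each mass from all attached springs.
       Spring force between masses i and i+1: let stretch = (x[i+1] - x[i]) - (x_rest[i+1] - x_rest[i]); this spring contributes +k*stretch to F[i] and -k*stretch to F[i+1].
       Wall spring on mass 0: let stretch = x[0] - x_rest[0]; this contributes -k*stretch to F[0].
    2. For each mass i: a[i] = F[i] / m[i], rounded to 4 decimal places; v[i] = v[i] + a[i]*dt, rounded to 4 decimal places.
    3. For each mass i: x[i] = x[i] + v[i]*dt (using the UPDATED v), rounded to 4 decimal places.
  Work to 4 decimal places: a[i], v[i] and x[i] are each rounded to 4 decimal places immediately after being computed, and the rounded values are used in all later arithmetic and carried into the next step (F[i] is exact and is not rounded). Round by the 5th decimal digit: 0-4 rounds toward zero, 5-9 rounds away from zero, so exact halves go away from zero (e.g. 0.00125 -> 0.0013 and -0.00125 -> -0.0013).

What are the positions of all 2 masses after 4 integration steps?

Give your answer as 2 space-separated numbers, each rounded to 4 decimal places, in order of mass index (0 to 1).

Step 0: x=[1.0000 4.0000] v=[0.0000 0.0000]
Step 1: x=[1.5000 4.0000] v=[1.0000 0.0000]
Step 2: x=[2.2500 4.1250] v=[1.5000 0.2500]
Step 3: x=[2.9063 4.5313] v=[1.3125 0.8125]
Step 4: x=[3.2423 5.2813] v=[0.6719 1.5000]

Answer: 3.2423 5.2813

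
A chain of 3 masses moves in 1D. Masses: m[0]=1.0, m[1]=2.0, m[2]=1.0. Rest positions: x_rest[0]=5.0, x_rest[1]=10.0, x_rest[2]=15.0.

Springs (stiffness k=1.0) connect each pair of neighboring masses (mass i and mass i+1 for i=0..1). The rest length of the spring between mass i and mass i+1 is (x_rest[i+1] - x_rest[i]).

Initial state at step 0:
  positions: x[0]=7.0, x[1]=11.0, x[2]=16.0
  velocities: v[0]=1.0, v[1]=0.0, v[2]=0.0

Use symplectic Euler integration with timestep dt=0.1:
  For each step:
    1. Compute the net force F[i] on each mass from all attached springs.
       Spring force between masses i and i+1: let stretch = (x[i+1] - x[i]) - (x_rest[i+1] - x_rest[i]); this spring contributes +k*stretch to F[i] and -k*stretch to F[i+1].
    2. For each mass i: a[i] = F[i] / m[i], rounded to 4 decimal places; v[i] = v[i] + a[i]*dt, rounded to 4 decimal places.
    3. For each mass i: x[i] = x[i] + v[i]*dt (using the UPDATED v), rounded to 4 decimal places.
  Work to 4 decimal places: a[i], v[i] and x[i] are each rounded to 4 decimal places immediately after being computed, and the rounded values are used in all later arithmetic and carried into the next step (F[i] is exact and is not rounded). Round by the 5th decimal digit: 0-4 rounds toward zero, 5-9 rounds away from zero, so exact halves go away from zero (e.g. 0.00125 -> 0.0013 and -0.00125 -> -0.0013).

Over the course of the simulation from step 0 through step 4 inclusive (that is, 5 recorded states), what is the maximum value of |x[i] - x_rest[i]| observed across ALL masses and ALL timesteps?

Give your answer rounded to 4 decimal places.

Answer: 2.2924

Derivation:
Step 0: x=[7.0000 11.0000 16.0000] v=[1.0000 0.0000 0.0000]
Step 1: x=[7.0900 11.0050 16.0000] v=[0.9000 0.0500 0.0000]
Step 2: x=[7.1692 11.0154 16.0001] v=[0.7915 0.1040 0.0005]
Step 3: x=[7.2368 11.0315 16.0003] v=[0.6761 0.1609 0.0020]
Step 4: x=[7.2924 11.0535 16.0008] v=[0.5556 0.2196 0.0051]
Max displacement = 2.2924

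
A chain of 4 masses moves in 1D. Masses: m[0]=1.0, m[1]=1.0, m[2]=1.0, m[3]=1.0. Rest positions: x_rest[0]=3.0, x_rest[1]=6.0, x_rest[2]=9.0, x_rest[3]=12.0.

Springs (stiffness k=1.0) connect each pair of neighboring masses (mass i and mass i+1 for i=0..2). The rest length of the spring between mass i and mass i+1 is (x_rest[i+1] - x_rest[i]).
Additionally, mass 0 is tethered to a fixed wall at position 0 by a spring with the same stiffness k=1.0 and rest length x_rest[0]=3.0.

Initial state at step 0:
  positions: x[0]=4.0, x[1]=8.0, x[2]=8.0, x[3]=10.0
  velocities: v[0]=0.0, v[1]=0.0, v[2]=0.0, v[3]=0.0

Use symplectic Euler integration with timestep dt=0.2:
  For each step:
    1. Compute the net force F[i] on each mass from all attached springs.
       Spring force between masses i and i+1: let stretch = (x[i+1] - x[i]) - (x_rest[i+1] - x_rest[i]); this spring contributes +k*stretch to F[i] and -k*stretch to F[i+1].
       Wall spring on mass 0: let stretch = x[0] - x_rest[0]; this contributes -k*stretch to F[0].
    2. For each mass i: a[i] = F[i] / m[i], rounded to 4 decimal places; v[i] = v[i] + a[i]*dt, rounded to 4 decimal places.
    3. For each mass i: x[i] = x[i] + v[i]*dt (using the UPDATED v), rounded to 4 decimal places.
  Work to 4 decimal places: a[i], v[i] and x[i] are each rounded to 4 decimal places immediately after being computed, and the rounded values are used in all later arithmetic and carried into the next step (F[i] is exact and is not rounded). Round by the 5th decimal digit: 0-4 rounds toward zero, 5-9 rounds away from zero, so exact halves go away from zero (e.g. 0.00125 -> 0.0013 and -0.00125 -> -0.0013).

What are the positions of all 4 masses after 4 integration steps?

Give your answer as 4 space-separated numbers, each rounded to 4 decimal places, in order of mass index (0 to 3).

Step 0: x=[4.0000 8.0000 8.0000 10.0000] v=[0.0000 0.0000 0.0000 0.0000]
Step 1: x=[4.0000 7.8400 8.0800 10.0400] v=[0.0000 -0.8000 0.4000 0.2000]
Step 2: x=[3.9936 7.5360 8.2288 10.1216] v=[-0.0320 -1.5200 0.7440 0.4080]
Step 3: x=[3.9692 7.1180 8.4256 10.2475] v=[-0.1222 -2.0899 0.9840 0.6294]
Step 4: x=[3.9119 6.6264 8.6430 10.4205] v=[-0.2863 -2.4581 1.0869 0.8650]

Answer: 3.9119 6.6264 8.6430 10.4205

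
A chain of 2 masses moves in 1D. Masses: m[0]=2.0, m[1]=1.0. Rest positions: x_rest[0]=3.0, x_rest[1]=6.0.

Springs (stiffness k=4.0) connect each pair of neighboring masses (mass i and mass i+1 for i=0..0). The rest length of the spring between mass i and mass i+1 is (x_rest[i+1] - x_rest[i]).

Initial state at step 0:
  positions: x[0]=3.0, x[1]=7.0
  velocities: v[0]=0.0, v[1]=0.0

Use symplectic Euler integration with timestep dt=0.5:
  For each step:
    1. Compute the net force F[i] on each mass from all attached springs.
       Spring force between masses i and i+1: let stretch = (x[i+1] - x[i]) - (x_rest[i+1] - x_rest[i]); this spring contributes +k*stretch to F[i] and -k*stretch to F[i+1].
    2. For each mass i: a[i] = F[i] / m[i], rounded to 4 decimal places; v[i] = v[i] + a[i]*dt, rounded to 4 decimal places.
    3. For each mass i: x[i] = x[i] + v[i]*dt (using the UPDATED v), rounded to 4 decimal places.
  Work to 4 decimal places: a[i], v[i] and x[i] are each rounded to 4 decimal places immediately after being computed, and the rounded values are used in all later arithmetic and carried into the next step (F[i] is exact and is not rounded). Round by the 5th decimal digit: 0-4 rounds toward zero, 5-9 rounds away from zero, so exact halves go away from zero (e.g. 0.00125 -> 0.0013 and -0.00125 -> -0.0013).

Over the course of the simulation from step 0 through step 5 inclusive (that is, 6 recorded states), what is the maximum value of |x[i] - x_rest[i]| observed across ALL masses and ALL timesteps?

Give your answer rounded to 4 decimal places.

Answer: 1.1250

Derivation:
Step 0: x=[3.0000 7.0000] v=[0.0000 0.0000]
Step 1: x=[3.5000 6.0000] v=[1.0000 -2.0000]
Step 2: x=[3.7500 5.5000] v=[0.5000 -1.0000]
Step 3: x=[3.3750 6.2500] v=[-0.7500 1.5000]
Step 4: x=[2.9375 7.1250] v=[-0.8750 1.7500]
Step 5: x=[3.0938 6.8125] v=[0.3125 -0.6250]
Max displacement = 1.1250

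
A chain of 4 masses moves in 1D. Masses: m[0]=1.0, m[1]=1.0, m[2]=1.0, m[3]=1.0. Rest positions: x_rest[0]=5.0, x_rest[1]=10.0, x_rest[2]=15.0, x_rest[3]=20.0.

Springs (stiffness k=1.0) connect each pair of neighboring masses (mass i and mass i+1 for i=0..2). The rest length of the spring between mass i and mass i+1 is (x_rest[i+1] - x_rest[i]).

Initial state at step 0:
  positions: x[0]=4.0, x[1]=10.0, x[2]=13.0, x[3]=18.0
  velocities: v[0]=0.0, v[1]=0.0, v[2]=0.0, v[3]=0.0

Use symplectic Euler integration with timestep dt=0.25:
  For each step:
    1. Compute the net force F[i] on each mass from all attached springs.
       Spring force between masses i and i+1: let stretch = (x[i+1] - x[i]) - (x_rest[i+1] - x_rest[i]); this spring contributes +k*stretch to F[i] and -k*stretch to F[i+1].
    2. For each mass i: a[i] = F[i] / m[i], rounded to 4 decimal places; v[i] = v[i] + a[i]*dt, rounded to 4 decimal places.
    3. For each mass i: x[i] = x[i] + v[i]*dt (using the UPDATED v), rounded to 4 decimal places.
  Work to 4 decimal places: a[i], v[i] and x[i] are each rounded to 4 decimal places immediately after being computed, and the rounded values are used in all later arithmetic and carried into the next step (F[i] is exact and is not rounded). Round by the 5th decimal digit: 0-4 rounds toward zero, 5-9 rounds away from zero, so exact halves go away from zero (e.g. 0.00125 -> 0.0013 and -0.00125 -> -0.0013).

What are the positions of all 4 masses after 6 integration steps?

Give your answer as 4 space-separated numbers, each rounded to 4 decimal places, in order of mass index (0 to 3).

Step 0: x=[4.0000 10.0000 13.0000 18.0000] v=[0.0000 0.0000 0.0000 0.0000]
Step 1: x=[4.0625 9.8125 13.1250 18.0000] v=[0.2500 -0.7500 0.5000 0.0000]
Step 2: x=[4.1719 9.4727 13.3477 18.0078] v=[0.4375 -1.3594 0.8906 0.0313]
Step 3: x=[4.3001 9.0437 13.6194 18.0369] v=[0.5127 -1.7159 1.0869 0.1163]
Step 4: x=[4.4123 8.6042 13.8813 18.1024] v=[0.4486 -1.7579 1.0474 0.2619]
Step 5: x=[4.4740 8.2326 14.0772 18.2166] v=[0.2466 -1.4866 0.7834 0.4566]
Step 6: x=[4.4581 7.9913 14.1665 18.3846] v=[-0.0638 -0.9651 0.3571 0.6718]

Answer: 4.4581 7.9913 14.1665 18.3846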